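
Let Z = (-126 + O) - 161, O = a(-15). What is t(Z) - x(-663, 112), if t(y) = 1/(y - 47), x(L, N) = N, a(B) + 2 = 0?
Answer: -37633/336 ≈ -112.00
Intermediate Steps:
a(B) = -2 (a(B) = -2 + 0 = -2)
O = -2
Z = -289 (Z = (-126 - 2) - 161 = -128 - 161 = -289)
t(y) = 1/(-47 + y)
t(Z) - x(-663, 112) = 1/(-47 - 289) - 1*112 = 1/(-336) - 112 = -1/336 - 112 = -37633/336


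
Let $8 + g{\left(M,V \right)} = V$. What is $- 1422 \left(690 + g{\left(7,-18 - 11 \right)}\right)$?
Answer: $-928566$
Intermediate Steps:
$g{\left(M,V \right)} = -8 + V$
$- 1422 \left(690 + g{\left(7,-18 - 11 \right)}\right) = - 1422 \left(690 - 37\right) = \left(-1422\right) 653 = -928566$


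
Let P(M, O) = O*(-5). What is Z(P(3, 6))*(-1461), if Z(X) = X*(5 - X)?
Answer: 1534050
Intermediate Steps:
P(M, O) = -5*O
Z(P(3, 6))*(-1461) = ((-5*6)*(5 - (-5)*6))*(-1461) = -30*(5 - 1*(-30))*(-1461) = -30*(5 + 30)*(-1461) = -30*35*(-1461) = -1050*(-1461) = 1534050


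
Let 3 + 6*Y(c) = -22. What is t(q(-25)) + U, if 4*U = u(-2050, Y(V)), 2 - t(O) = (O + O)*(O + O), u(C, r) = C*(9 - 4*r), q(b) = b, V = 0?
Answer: -93913/6 ≈ -15652.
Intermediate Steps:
Y(c) = -25/6 (Y(c) = -½ + (⅙)*(-22) = -½ - 11/3 = -25/6)
t(O) = 2 - 4*O² (t(O) = 2 - (O + O)*(O + O) = 2 - 2*O*2*O = 2 - 4*O²)
U = -78925/6 (U = (-2050*(9 - 4*(-25/6)))/4 = (-2050*(9 + 50/3))/4 = (-2050*77/3)/4 = (¼)*(-157850/3) = -78925/6 ≈ -13154.)
t(q(-25)) + U = (2 - 4*(-25)²) - 78925/6 = (2 - 4*625) - 78925/6 = (2 - 2500) - 78925/6 = -2498 - 78925/6 = -93913/6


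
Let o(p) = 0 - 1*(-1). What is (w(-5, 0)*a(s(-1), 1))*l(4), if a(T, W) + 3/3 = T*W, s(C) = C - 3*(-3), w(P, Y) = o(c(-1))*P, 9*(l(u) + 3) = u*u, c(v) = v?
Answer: 385/9 ≈ 42.778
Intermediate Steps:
l(u) = -3 + u**2/9 (l(u) = -3 + (u*u)/9 = -3 + u**2/9)
o(p) = 1 (o(p) = 0 + 1 = 1)
w(P, Y) = P (w(P, Y) = 1*P = P)
s(C) = 9 + C (s(C) = C + 9 = 9 + C)
a(T, W) = -1 + T*W
(w(-5, 0)*a(s(-1), 1))*l(4) = (-5*(-1 + (9 - 1)*1))*(-3 + (1/9)*4**2) = (-5*(-1 + 8*1))*(-3 + (1/9)*16) = (-5*(-1 + 8))*(-3 + 16/9) = -5*7*(-11/9) = -35*(-11/9) = 385/9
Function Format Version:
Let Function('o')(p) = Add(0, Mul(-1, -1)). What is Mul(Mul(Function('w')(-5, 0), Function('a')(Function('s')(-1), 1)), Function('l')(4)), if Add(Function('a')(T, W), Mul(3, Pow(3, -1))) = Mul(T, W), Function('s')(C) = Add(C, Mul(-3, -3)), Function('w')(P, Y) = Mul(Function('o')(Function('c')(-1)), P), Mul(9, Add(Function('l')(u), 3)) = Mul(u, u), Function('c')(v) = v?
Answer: Rational(385, 9) ≈ 42.778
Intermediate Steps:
Function('l')(u) = Add(-3, Mul(Rational(1, 9), Pow(u, 2))) (Function('l')(u) = Add(-3, Mul(Rational(1, 9), Mul(u, u))) = Add(-3, Mul(Rational(1, 9), Pow(u, 2))))
Function('o')(p) = 1 (Function('o')(p) = Add(0, 1) = 1)
Function('w')(P, Y) = P (Function('w')(P, Y) = Mul(1, P) = P)
Function('s')(C) = Add(9, C) (Function('s')(C) = Add(C, 9) = Add(9, C))
Function('a')(T, W) = Add(-1, Mul(T, W))
Mul(Mul(Function('w')(-5, 0), Function('a')(Function('s')(-1), 1)), Function('l')(4)) = Mul(Mul(-5, Add(-1, Mul(Add(9, -1), 1))), Add(-3, Mul(Rational(1, 9), Pow(4, 2)))) = Mul(Mul(-5, Add(-1, Mul(8, 1))), Add(-3, Mul(Rational(1, 9), 16))) = Mul(Mul(-5, Add(-1, 8)), Add(-3, Rational(16, 9))) = Mul(Mul(-5, 7), Rational(-11, 9)) = Mul(-35, Rational(-11, 9)) = Rational(385, 9)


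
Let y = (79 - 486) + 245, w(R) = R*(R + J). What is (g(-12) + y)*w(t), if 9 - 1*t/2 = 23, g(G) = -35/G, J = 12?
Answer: -213808/3 ≈ -71269.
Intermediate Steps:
t = -28 (t = 18 - 2*23 = 18 - 46 = -28)
w(R) = R*(12 + R) (w(R) = R*(R + 12) = R*(12 + R))
y = -162 (y = -407 + 245 = -162)
(g(-12) + y)*w(t) = (-35/(-12) - 162)*(-28*(12 - 28)) = (-35*(-1/12) - 162)*(-28*(-16)) = (35/12 - 162)*448 = -1909/12*448 = -213808/3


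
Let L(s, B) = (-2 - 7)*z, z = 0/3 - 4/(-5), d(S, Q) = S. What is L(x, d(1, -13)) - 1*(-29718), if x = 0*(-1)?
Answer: 148554/5 ≈ 29711.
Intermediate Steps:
z = ⅘ (z = 0*(⅓) - 4*(-⅕) = 0 + ⅘ = ⅘ ≈ 0.80000)
x = 0
L(s, B) = -36/5 (L(s, B) = (-2 - 7)*(⅘) = -9*⅘ = -36/5)
L(x, d(1, -13)) - 1*(-29718) = -36/5 - 1*(-29718) = -36/5 + 29718 = 148554/5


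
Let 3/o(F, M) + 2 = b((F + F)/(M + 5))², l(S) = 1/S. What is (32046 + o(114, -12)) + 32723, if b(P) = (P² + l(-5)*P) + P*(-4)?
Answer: 5576906638413449/86104566046 ≈ 64769.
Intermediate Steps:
b(P) = P² - 21*P/5 (b(P) = (P² + P/(-5)) + P*(-4) = (P² - P/5) - 4*P = P² - 21*P/5)
o(F, M) = 3/(-2 + 4*F²*(-21 + 10*F/(5 + M))²/(25*(5 + M)²)) (o(F, M) = 3/(-2 + (((F + F)/(M + 5))*(-21 + 5*((F + F)/(M + 5)))/5)²) = 3/(-2 + (((2*F)/(5 + M))*(-21 + 5*((2*F)/(5 + M)))/5)²) = 3/(-2 + ((2*F/(5 + M))*(-21 + 5*(2*F/(5 + M)))/5)²) = 3/(-2 + ((2*F/(5 + M))*(-21 + 10*F/(5 + M))/5)²) = 3/(-2 + (2*F*(-21 + 10*F/(5 + M))/(5*(5 + M)))²) = 3/(-2 + 4*F²*(-21 + 10*F/(5 + M))²/(25*(5 + M)²)))
(32046 + o(114, -12)) + 32723 = (32046 + 75*(5 - 12)⁴/(2*(-25*(5 - 12)⁴ + 2*114²*(-105 - 21*(-12) + 10*114)²))) + 32723 = (32046 + (75/2)*(-7)⁴/(-25*(-7)⁴ + 2*12996*(-105 + 252 + 1140)²)) + 32723 = (32046 + (75/2)*2401/(-25*2401 + 2*12996*1287²)) + 32723 = (32046 + (75/2)*2401/(-60025 + 2*12996*1656369)) + 32723 = (32046 + (75/2)*2401/(-60025 + 43052343048)) + 32723 = (32046 + (75/2)*2401/43052283023) + 32723 = (32046 + (75/2)*2401*(1/43052283023)) + 32723 = (32046 + 180075/86104566046) + 32723 = 2759306923690191/86104566046 + 32723 = 5576906638413449/86104566046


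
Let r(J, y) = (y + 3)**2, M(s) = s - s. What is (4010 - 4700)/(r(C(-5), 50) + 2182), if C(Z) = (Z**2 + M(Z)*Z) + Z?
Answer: -30/217 ≈ -0.13825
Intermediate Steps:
M(s) = 0
C(Z) = Z + Z**2 (C(Z) = (Z**2 + 0*Z) + Z = (Z**2 + 0) + Z = Z**2 + Z = Z + Z**2)
r(J, y) = (3 + y)**2
(4010 - 4700)/(r(C(-5), 50) + 2182) = (4010 - 4700)/((3 + 50)**2 + 2182) = -690/(53**2 + 2182) = -690/(2809 + 2182) = -690/4991 = -690*1/4991 = -30/217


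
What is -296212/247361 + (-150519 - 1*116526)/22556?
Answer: -72737876117/5579474716 ≈ -13.037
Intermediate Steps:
-296212/247361 + (-150519 - 1*116526)/22556 = -296212*1/247361 + (-150519 - 116526)*(1/22556) = -296212/247361 - 267045*1/22556 = -296212/247361 - 267045/22556 = -72737876117/5579474716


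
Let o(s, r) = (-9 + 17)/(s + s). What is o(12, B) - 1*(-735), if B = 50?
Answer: 2206/3 ≈ 735.33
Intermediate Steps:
o(s, r) = 4/s (o(s, r) = 8/((2*s)) = 8*(1/(2*s)) = 4/s)
o(12, B) - 1*(-735) = 4/12 - 1*(-735) = 4*(1/12) + 735 = ⅓ + 735 = 2206/3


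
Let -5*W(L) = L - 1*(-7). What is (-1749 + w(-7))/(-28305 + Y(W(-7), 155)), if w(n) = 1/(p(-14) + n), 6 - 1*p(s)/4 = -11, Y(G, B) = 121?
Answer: 13336/214903 ≈ 0.062056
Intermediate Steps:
W(L) = -7/5 - L/5 (W(L) = -(L - 1*(-7))/5 = -(L + 7)/5 = -(7 + L)/5 = -7/5 - L/5)
p(s) = 68 (p(s) = 24 - 4*(-11) = 24 + 44 = 68)
w(n) = 1/(68 + n)
(-1749 + w(-7))/(-28305 + Y(W(-7), 155)) = (-1749 + 1/(68 - 7))/(-28305 + 121) = (-1749 + 1/61)/(-28184) = (-1749 + 1/61)*(-1/28184) = -106688/61*(-1/28184) = 13336/214903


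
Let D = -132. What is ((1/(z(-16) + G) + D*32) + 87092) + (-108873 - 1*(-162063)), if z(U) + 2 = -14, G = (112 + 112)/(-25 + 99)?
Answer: 65307803/480 ≈ 1.3606e+5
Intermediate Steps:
G = 112/37 (G = 224/74 = 224*(1/74) = 112/37 ≈ 3.0270)
z(U) = -16 (z(U) = -2 - 14 = -16)
((1/(z(-16) + G) + D*32) + 87092) + (-108873 - 1*(-162063)) = ((1/(-16 + 112/37) - 132*32) + 87092) + (-108873 - 1*(-162063)) = ((1/(-480/37) - 4224) + 87092) + (-108873 + 162063) = ((-37/480 - 4224) + 87092) + 53190 = (-2027557/480 + 87092) + 53190 = 39776603/480 + 53190 = 65307803/480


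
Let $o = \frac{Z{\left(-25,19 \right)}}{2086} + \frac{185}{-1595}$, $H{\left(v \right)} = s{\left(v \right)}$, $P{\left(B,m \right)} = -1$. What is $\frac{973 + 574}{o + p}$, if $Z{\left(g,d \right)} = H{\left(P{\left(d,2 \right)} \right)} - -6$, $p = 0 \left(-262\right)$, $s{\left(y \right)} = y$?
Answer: $- \frac{1029426398}{75587} \approx -13619.0$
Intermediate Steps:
$p = 0$
$H{\left(v \right)} = v$
$Z{\left(g,d \right)} = 5$ ($Z{\left(g,d \right)} = -1 - -6 = -1 + 6 = 5$)
$o = - \frac{75587}{665434}$ ($o = \frac{5}{2086} + \frac{185}{-1595} = 5 \cdot \frac{1}{2086} + 185 \left(- \frac{1}{1595}\right) = \frac{5}{2086} - \frac{37}{319} = - \frac{75587}{665434} \approx -0.11359$)
$\frac{973 + 574}{o + p} = \frac{973 + 574}{- \frac{75587}{665434} + 0} = \frac{1547}{- \frac{75587}{665434}} = 1547 \left(- \frac{665434}{75587}\right) = - \frac{1029426398}{75587}$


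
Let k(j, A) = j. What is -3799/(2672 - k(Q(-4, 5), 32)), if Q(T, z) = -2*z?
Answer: -3799/2682 ≈ -1.4165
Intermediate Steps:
-3799/(2672 - k(Q(-4, 5), 32)) = -3799/(2672 - (-2)*5) = -3799/(2672 - 1*(-10)) = -3799/(2672 + 10) = -3799/2682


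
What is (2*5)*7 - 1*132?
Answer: -62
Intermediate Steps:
(2*5)*7 - 1*132 = 10*7 - 132 = 70 - 132 = -62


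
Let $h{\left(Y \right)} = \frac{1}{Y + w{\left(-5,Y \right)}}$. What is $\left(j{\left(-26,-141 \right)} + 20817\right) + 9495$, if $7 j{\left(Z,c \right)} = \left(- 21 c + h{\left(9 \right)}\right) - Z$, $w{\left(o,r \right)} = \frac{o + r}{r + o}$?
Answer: $\frac{2151711}{70} \approx 30739.0$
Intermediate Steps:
$w{\left(o,r \right)} = 1$ ($w{\left(o,r \right)} = \frac{o + r}{o + r} = 1$)
$h{\left(Y \right)} = \frac{1}{1 + Y}$ ($h{\left(Y \right)} = \frac{1}{Y + 1} = \frac{1}{1 + Y}$)
$j{\left(Z,c \right)} = \frac{1}{70} - 3 c - \frac{Z}{7}$ ($j{\left(Z,c \right)} = \frac{\left(- 21 c + \frac{1}{1 + 9}\right) - Z}{7} = \frac{\left(- 21 c + \frac{1}{10}\right) - Z}{7} = \frac{\left(\frac{1}{10} - 21 c\right) - Z}{7} = \frac{\frac{1}{10} - Z - 21 c}{7} = \frac{1}{70} - 3 c - \frac{Z}{7}$)
$\left(j{\left(-26,-141 \right)} + 20817\right) + 9495 = \left(\left(\frac{1}{70} - -423 - - \frac{26}{7}\right) + 20817\right) + 9495 = \left(\left(\frac{1}{70} + 423 + \frac{26}{7}\right) + 20817\right) + 9495 = \left(\frac{29871}{70} + 20817\right) + 9495 = \frac{1487061}{70} + 9495 = \frac{2151711}{70}$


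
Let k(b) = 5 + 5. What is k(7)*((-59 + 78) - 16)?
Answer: 30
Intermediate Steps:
k(b) = 10
k(7)*((-59 + 78) - 16) = 10*((-59 + 78) - 16) = 10*(19 - 16) = 10*3 = 30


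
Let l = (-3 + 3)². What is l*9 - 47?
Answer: -47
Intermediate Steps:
l = 0 (l = 0² = 0)
l*9 - 47 = 0*9 - 47 = 0 - 47 = -47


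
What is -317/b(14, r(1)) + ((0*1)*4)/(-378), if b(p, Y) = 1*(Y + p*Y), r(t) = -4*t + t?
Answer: 317/45 ≈ 7.0444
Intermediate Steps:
r(t) = -3*t
b(p, Y) = Y + Y*p (b(p, Y) = 1*(Y + Y*p) = Y + Y*p)
-317/b(14, r(1)) + ((0*1)*4)/(-378) = -317*(-1/(3*(1 + 14))) + ((0*1)*4)/(-378) = -317/((-3*15)) + (0*4)*(-1/378) = -317/(-45) + 0*(-1/378) = -317*(-1/45) + 0 = 317/45 + 0 = 317/45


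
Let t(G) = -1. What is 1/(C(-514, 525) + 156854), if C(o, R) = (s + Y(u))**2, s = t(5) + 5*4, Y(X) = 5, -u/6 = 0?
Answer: 1/157430 ≈ 6.3520e-6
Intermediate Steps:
u = 0 (u = -6*0 = 0)
s = 19 (s = -1 + 5*4 = -1 + 20 = 19)
C(o, R) = 576 (C(o, R) = (19 + 5)**2 = 24**2 = 576)
1/(C(-514, 525) + 156854) = 1/(576 + 156854) = 1/157430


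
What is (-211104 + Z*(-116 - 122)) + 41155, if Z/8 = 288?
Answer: -718301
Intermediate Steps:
Z = 2304 (Z = 8*288 = 2304)
(-211104 + Z*(-116 - 122)) + 41155 = (-211104 + 2304*(-116 - 122)) + 41155 = (-211104 + 2304*(-238)) + 41155 = (-211104 - 548352) + 41155 = -759456 + 41155 = -718301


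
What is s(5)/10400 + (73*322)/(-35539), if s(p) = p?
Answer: -6979563/10560160 ≈ -0.66093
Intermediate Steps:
s(5)/10400 + (73*322)/(-35539) = 5/10400 + (73*322)/(-35539) = 5*(1/10400) + 23506*(-1/35539) = 1/2080 - 3358/5077 = -6979563/10560160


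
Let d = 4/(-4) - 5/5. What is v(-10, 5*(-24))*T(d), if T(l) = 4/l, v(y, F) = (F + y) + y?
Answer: 280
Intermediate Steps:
v(y, F) = F + 2*y
d = -2 (d = 4*(-¼) - 5*⅕ = -1 - 1 = -2)
v(-10, 5*(-24))*T(d) = (5*(-24) + 2*(-10))*(4/(-2)) = (-120 - 20)*(4*(-½)) = -140*(-2) = 280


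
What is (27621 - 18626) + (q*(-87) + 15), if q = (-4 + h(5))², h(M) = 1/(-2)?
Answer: 28993/4 ≈ 7248.3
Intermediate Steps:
h(M) = -½
q = 81/4 (q = (-4 - ½)² = (-9/2)² = 81/4 ≈ 20.250)
(27621 - 18626) + (q*(-87) + 15) = (27621 - 18626) + ((81/4)*(-87) + 15) = 8995 + (-7047/4 + 15) = 8995 - 6987/4 = 28993/4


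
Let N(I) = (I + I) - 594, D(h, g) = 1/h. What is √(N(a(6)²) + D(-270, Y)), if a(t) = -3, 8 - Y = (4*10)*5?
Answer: I*√4665630/90 ≈ 24.0*I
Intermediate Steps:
Y = -192 (Y = 8 - 4*10*5 = 8 - 40*5 = 8 - 1*200 = 8 - 200 = -192)
N(I) = -594 + 2*I (N(I) = 2*I - 594 = -594 + 2*I)
√(N(a(6)²) + D(-270, Y)) = √((-594 + 2*(-3)²) + 1/(-270)) = √((-594 + 2*9) - 1/270) = √((-594 + 18) - 1/270) = √(-576 - 1/270) = √(-155521/270) = I*√4665630/90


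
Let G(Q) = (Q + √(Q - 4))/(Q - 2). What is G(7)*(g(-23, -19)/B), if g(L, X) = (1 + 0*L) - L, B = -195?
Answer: -56/325 - 8*√3/325 ≈ -0.21494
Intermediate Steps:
g(L, X) = 1 - L (g(L, X) = (1 + 0) - L = 1 - L)
G(Q) = (Q + √(-4 + Q))/(-2 + Q)
G(7)*(g(-23, -19)/B) = ((7 + √(-4 + 7))/(-2 + 7))*((1 - 1*(-23))/(-195)) = ((7 + √3)/5)*((1 + 23)*(-1/195)) = ((7 + √3)/5)*(24*(-1/195)) = (7/5 + √3/5)*(-8/65) = -56/325 - 8*√3/325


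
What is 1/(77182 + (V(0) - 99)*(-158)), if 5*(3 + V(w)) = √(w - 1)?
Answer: 1166225/108806472532 + 395*I/108806472532 ≈ 1.0718e-5 + 3.6303e-9*I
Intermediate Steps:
V(w) = -3 + √(-1 + w)/5 (V(w) = -3 + √(w - 1)/5 = -3 + √(-1 + w)/5)
1/(77182 + (V(0) - 99)*(-158)) = 1/(77182 + ((-3 + √(-1 + 0)/5) - 99)*(-158)) = 1/(77182 + ((-3 + √(-1)/5) - 99)*(-158)) = 1/(77182 + ((-3 + I/5) - 99)*(-158)) = 1/(77182 + (-102 + I/5)*(-158)) = 1/(77182 + (16116 - 158*I/5)) = 1/(93298 - 158*I/5) = 25*(93298 + 158*I/5)/217612945064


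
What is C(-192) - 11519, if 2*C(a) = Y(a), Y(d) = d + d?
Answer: -11711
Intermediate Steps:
Y(d) = 2*d
C(a) = a (C(a) = (2*a)/2 = a)
C(-192) - 11519 = -192 - 11519 = -11711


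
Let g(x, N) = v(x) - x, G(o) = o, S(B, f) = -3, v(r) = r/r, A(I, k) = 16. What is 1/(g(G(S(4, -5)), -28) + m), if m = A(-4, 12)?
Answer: 1/20 ≈ 0.050000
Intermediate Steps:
v(r) = 1
m = 16
g(x, N) = 1 - x
1/(g(G(S(4, -5)), -28) + m) = 1/((1 - 1*(-3)) + 16) = 1/((1 + 3) + 16) = 1/(4 + 16) = 1/20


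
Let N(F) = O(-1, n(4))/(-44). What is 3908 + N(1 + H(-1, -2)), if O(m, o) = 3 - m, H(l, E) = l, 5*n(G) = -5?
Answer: 42987/11 ≈ 3907.9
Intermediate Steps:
n(G) = -1 (n(G) = (⅕)*(-5) = -1)
N(F) = -1/11 (N(F) = (3 - 1*(-1))/(-44) = (3 + 1)*(-1/44) = 4*(-1/44) = -1/11)
3908 + N(1 + H(-1, -2)) = 3908 - 1/11 = 42987/11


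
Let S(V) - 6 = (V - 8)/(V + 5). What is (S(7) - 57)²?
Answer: 375769/144 ≈ 2609.5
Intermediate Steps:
S(V) = 6 + (-8 + V)/(5 + V) (S(V) = 6 + (V - 8)/(V + 5) = 6 + (-8 + V)/(5 + V))
(S(7) - 57)² = ((22 + 7*7)/(5 + 7) - 57)² = ((22 + 49)/12 - 57)² = ((1/12)*71 - 57)² = (71/12 - 57)² = (-613/12)² = 375769/144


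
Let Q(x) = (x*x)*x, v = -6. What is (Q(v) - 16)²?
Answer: 53824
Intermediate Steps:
Q(x) = x³ (Q(x) = x²*x = x³)
(Q(v) - 16)² = ((-6)³ - 16)² = (-216 - 16)² = (-232)² = 53824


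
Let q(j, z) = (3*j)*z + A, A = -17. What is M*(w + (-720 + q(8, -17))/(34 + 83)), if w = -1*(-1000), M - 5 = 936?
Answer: 109019555/117 ≈ 9.3179e+5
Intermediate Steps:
M = 941 (M = 5 + 936 = 941)
q(j, z) = -17 + 3*j*z (q(j, z) = (3*j)*z - 17 = 3*j*z - 17 = -17 + 3*j*z)
w = 1000
M*(w + (-720 + q(8, -17))/(34 + 83)) = 941*(1000 + (-720 + (-17 + 3*8*(-17)))/(34 + 83)) = 941*(1000 + (-720 + (-17 - 408))/117) = 941*(1000 + (-720 - 425)*(1/117)) = 941*(1000 - 1145*1/117) = 941*(1000 - 1145/117) = 941*(115855/117) = 109019555/117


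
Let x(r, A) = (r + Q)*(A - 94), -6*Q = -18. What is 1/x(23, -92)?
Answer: -1/4836 ≈ -0.00020678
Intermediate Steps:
Q = 3 (Q = -⅙*(-18) = 3)
x(r, A) = (-94 + A)*(3 + r) (x(r, A) = (r + 3)*(A - 94) = (3 + r)*(-94 + A) = (-94 + A)*(3 + r))
1/x(23, -92) = 1/(-282 - 94*23 + 3*(-92) - 92*23) = 1/(-282 - 2162 - 276 - 2116) = 1/(-4836) = -1/4836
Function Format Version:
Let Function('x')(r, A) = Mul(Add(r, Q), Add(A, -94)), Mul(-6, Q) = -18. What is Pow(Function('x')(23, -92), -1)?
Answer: Rational(-1, 4836) ≈ -0.00020678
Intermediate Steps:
Q = 3 (Q = Mul(Rational(-1, 6), -18) = 3)
Function('x')(r, A) = Mul(Add(-94, A), Add(3, r)) (Function('x')(r, A) = Mul(Add(r, 3), Add(A, -94)) = Mul(Add(3, r), Add(-94, A)) = Mul(Add(-94, A), Add(3, r)))
Pow(Function('x')(23, -92), -1) = Pow(Add(-282, Mul(-94, 23), Mul(3, -92), Mul(-92, 23)), -1) = Pow(Add(-282, -2162, -276, -2116), -1) = Pow(-4836, -1) = Rational(-1, 4836)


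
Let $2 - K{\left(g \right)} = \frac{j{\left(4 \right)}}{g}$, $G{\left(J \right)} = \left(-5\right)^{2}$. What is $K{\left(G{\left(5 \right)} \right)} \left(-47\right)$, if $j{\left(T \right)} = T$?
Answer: $- \frac{2162}{25} \approx -86.48$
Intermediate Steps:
$G{\left(J \right)} = 25$
$K{\left(g \right)} = 2 - \frac{4}{g}$
$K{\left(G{\left(5 \right)} \right)} \left(-47\right) = \left(2 - \frac{4}{25}\right) \left(-47\right) = \frac{46}{25} \left(-47\right) = - \frac{2162}{25}$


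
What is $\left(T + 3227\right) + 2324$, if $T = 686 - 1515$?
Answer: $4722$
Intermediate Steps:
$T = -829$ ($T = 686 - 1515 = -829$)
$\left(T + 3227\right) + 2324 = \left(-829 + 3227\right) + 2324 = 2398 + 2324 = 4722$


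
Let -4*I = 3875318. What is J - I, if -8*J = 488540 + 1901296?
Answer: 670100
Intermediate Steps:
I = -1937659/2 (I = -1/4*3875318 = -1937659/2 ≈ -9.6883e+5)
J = -597459/2 (J = -(488540 + 1901296)/8 = -1/8*2389836 = -597459/2 ≈ -2.9873e+5)
J - I = -597459/2 - 1*(-1937659/2) = -597459/2 + 1937659/2 = 670100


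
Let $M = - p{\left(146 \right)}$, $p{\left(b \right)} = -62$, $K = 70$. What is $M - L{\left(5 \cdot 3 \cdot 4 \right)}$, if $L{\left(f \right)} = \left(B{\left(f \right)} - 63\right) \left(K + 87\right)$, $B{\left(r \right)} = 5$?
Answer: $9168$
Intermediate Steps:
$L{\left(f \right)} = -9106$ ($L{\left(f \right)} = \left(5 - 63\right) \left(70 + 87\right) = \left(-58\right) 157 = -9106$)
$M = 62$ ($M = \left(-1\right) \left(-62\right) = 62$)
$M - L{\left(5 \cdot 3 \cdot 4 \right)} = 62 - -9106 = 62 + 9106 = 9168$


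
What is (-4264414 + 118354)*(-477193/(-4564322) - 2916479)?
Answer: 27595654583861836350/2282161 ≈ 1.2092e+13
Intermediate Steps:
(-4264414 + 118354)*(-477193/(-4564322) - 2916479) = -4146060*(-477193*(-1/4564322) - 2916479) = -4146060*(477193/4564322 - 2916479) = -4146060*(-13311748785045/4564322) = 27595654583861836350/2282161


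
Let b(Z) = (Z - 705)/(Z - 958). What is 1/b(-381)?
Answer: 1339/1086 ≈ 1.2330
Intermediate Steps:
b(Z) = (-705 + Z)/(-958 + Z)
1/b(-381) = 1/((-705 - 381)/(-958 - 381)) = 1/(-1086/(-1339)) = 1/(-1/1339*(-1086)) = 1/(1086/1339) = 1339/1086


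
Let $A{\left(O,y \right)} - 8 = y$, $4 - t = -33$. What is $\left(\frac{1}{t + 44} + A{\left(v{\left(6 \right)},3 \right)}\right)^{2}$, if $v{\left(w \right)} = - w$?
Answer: $\frac{795664}{6561} \approx 121.27$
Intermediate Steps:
$t = 37$ ($t = 4 - -33 = 4 + 33 = 37$)
$A{\left(O,y \right)} = 8 + y$
$\left(\frac{1}{t + 44} + A{\left(v{\left(6 \right)},3 \right)}\right)^{2} = \left(\frac{1}{37 + 44} + \left(8 + 3\right)\right)^{2} = \left(\frac{1}{81} + 11\right)^{2} = \left(\frac{892}{81}\right)^{2} = \frac{795664}{6561}$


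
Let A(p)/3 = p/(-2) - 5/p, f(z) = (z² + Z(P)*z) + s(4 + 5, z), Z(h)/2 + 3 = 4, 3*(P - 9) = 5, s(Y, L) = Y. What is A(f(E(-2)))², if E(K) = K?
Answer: 8281/36 ≈ 230.03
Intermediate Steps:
P = 32/3 (P = 9 + (⅓)*5 = 9 + 5/3 = 32/3 ≈ 10.667)
Z(h) = 2 (Z(h) = -6 + 2*4 = -6 + 8 = 2)
f(z) = 9 + z² + 2*z (f(z) = (z² + 2*z) + (4 + 5) = (z² + 2*z) + 9 = 9 + z² + 2*z)
A(p) = -15/p - 3*p/2 (A(p) = 3*(p/(-2) - 5/p) = 3*(p*(-½) - 5/p) = 3*(-p/2 - 5/p) = 3*(-5/p - p/2) = -15/p - 3*p/2)
A(f(E(-2)))² = (-15/(9 + (-2)² + 2*(-2)) - 3*(9 + (-2)² + 2*(-2))/2)² = (-15/(9 + 4 - 4) - 3*(9 + 4 - 4)/2)² = (-15/9 - 3/2*9)² = (-15*⅑ - 27/2)² = (-5/3 - 27/2)² = (-91/6)² = 8281/36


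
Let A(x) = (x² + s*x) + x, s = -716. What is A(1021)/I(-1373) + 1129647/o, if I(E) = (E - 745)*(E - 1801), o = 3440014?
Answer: 120400526669/321188947159 ≈ 0.37486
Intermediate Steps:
I(E) = (-1801 + E)*(-745 + E) (I(E) = (-745 + E)*(-1801 + E) = (-1801 + E)*(-745 + E))
A(x) = x² - 715*x (A(x) = (x² - 716*x) + x = x² - 715*x)
A(1021)/I(-1373) + 1129647/o = (1021*(-715 + 1021))/(1341745 + (-1373)² - 2546*(-1373)) + 1129647/3440014 = (1021*306)/(1341745 + 1885129 + 3495658) + 1129647*(1/3440014) = 312426/6722532 + 1129647/3440014 = 312426*(1/6722532) + 1129647/3440014 = 17357/373474 + 1129647/3440014 = 120400526669/321188947159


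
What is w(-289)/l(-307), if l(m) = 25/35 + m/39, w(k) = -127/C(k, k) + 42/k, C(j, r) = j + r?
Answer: -11739/1129412 ≈ -0.010394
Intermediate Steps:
w(k) = -43/(2*k) (w(k) = -127/(k + k) + 42/k = -127*1/(2*k) + 42/k = -127/(2*k) + 42/k = -43/(2*k))
l(m) = 5/7 + m/39 (l(m) = 25*(1/35) + m*(1/39) = 5/7 + m/39)
w(-289)/l(-307) = (-43/2/(-289))/(5/7 + (1/39)*(-307)) = (-43/2*(-1/289))/(5/7 - 307/39) = 43/(578*(-1954/273)) = (43/578)*(-273/1954) = -11739/1129412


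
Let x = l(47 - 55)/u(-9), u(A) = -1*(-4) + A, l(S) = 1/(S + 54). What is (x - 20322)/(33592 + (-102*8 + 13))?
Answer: -4674061/7541470 ≈ -0.61978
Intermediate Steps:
l(S) = 1/(54 + S)
u(A) = 4 + A
x = -1/230 (x = 1/((54 + (47 - 55))*(4 - 9)) = 1/((54 - 8)*(-5)) = -⅕/46 = (1/46)*(-⅕) = -1/230 ≈ -0.0043478)
(x - 20322)/(33592 + (-102*8 + 13)) = (-1/230 - 20322)/(33592 + (-102*8 + 13)) = -4674061/(230*(33592 + (-816 + 13))) = -4674061/(230*(33592 - 803)) = -4674061/230/32789 = -4674061/230*1/32789 = -4674061/7541470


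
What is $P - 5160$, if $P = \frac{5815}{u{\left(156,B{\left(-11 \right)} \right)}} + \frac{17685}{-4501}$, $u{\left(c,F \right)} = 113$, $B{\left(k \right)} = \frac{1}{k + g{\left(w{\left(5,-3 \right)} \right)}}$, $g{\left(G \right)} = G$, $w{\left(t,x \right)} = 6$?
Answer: $- \frac{2600268170}{508613} \approx -5112.5$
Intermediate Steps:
$B{\left(k \right)} = \frac{1}{6 + k}$ ($B{\left(k \right)} = \frac{1}{k + 6} = \frac{1}{6 + k}$)
$P = \frac{24174910}{508613}$ ($P = \frac{5815}{113} + \frac{17685}{-4501} = 5815 \cdot \frac{1}{113} + 17685 \left(- \frac{1}{4501}\right) = \frac{5815}{113} - \frac{17685}{4501} = \frac{24174910}{508613} \approx 47.531$)
$P - 5160 = \frac{24174910}{508613} - 5160 = - \frac{2600268170}{508613}$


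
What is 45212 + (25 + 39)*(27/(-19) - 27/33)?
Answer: 9419356/209 ≈ 45069.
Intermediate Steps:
45212 + (25 + 39)*(27/(-19) - 27/33) = 45212 + 64*(27*(-1/19) - 27*1/33) = 45212 + 64*(-27/19 - 9/11) = 45212 + 64*(-468/209) = 45212 - 29952/209 = 9419356/209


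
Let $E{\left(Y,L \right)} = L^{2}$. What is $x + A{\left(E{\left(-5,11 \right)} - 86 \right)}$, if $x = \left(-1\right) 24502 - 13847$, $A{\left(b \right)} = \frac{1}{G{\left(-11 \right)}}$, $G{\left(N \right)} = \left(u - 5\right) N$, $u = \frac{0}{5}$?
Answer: $- \frac{2109194}{55} \approx -38349.0$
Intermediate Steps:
$u = 0$ ($u = 0 \cdot \frac{1}{5} = 0$)
$G{\left(N \right)} = - 5 N$ ($G{\left(N \right)} = \left(0 - 5\right) N = - 5 N$)
$A{\left(b \right)} = \frac{1}{55}$ ($A{\left(b \right)} = \frac{1}{\left(-5\right) \left(-11\right)} = \frac{1}{55}$)
$x = -38349$ ($x = -24502 - 13847 = -38349$)
$x + A{\left(E{\left(-5,11 \right)} - 86 \right)} = -38349 + \frac{1}{55} = - \frac{2109194}{55}$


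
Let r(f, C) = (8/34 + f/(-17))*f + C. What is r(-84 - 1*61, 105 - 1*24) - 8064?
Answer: -157316/17 ≈ -9253.9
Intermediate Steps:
r(f, C) = C + f*(4/17 - f/17) (r(f, C) = (8*(1/34) + f*(-1/17))*f + C = (4/17 - f/17)*f + C = f*(4/17 - f/17) + C = C + f*(4/17 - f/17))
r(-84 - 1*61, 105 - 1*24) - 8064 = ((105 - 1*24) - (-84 - 1*61)²/17 + 4*(-84 - 1*61)/17) - 8064 = ((105 - 24) - (-84 - 61)²/17 + 4*(-84 - 61)/17) - 8064 = (81 - 1/17*(-145)² + (4/17)*(-145)) - 8064 = (81 - 1/17*21025 - 580/17) - 8064 = (81 - 21025/17 - 580/17) - 8064 = -20228/17 - 8064 = -157316/17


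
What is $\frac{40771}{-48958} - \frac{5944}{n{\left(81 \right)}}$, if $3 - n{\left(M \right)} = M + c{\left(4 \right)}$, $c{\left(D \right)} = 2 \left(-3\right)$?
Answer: $\frac{36008855}{440622} \approx 81.723$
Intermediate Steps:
$c{\left(D \right)} = -6$
$n{\left(M \right)} = 9 - M$ ($n{\left(M \right)} = 3 - \left(M - 6\right) = 3 - \left(-6 + M\right) = 9 - M$)
$\frac{40771}{-48958} - \frac{5944}{n{\left(81 \right)}} = \frac{40771}{-48958} - \frac{5944}{9 - 81} = 40771 \left(- \frac{1}{48958}\right) - \frac{5944}{9 - 81} = - \frac{40771}{48958} - \frac{5944}{-72} = - \frac{40771}{48958} - - \frac{743}{9} = - \frac{40771}{48958} + \frac{743}{9} = \frac{36008855}{440622}$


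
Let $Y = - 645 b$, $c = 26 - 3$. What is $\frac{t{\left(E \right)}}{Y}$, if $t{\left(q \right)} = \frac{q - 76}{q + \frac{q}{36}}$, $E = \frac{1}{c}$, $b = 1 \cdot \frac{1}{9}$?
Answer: $\frac{188676}{7955} \approx 23.718$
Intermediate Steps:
$b = \frac{1}{9}$ ($b = 1 \cdot \frac{1}{9} = \frac{1}{9} \approx 0.11111$)
$c = 23$
$E = \frac{1}{23} \approx 0.043478$
$t{\left(q \right)} = \frac{36 \left(-76 + q\right)}{37 q}$ ($t{\left(q \right)} = \frac{-76 + q}{q + q \frac{1}{36}} = \frac{-76 + q}{q + \frac{q}{36}} = \frac{-76 + q}{\frac{37}{36} q} = \left(-76 + q\right) \frac{36}{37 q} = \frac{36 \left(-76 + q\right)}{37 q}$)
$Y = - \frac{215}{3}$ ($Y = \left(-645\right) \frac{1}{9} = - \frac{215}{3} \approx -71.667$)
$\frac{t{\left(E \right)}}{Y} = \frac{\frac{36}{37} \frac{1}{\frac{1}{23}} \left(-76 + \frac{1}{23}\right)}{- \frac{215}{3}} = \frac{36}{37} \cdot 23 \left(- \frac{1747}{23}\right) \left(- \frac{3}{215}\right) = \left(- \frac{62892}{37}\right) \left(- \frac{3}{215}\right) = \frac{188676}{7955}$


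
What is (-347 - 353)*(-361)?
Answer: 252700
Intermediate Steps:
(-347 - 353)*(-361) = -700*(-361) = 252700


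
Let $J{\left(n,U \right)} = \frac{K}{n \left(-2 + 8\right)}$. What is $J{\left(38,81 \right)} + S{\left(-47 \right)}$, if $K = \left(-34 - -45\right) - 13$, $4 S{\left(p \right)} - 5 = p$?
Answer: $- \frac{599}{57} \approx -10.509$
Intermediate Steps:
$S{\left(p \right)} = \frac{5}{4} + \frac{p}{4}$
$K = -2$ ($K = \left(-34 + 45\right) - 13 = 11 - 13 = -2$)
$J{\left(n,U \right)} = - \frac{1}{3 n}$ ($J{\left(n,U \right)} = - \frac{2}{n \left(-2 + 8\right)} = - \frac{2}{n 6} = - \frac{2}{6 n} = - 2 \frac{1}{6 n} = - \frac{1}{3 n}$)
$J{\left(38,81 \right)} + S{\left(-47 \right)} = - \frac{1}{3 \cdot 38} + \left(\frac{5}{4} + \frac{1}{4} \left(-47\right)\right) = \left(- \frac{1}{3}\right) \frac{1}{38} + \left(\frac{5}{4} - \frac{47}{4}\right) = - \frac{1}{114} - \frac{21}{2} = - \frac{599}{57}$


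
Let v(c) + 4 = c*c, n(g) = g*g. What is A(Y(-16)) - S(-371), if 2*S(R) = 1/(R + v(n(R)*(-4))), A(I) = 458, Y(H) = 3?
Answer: 277658577432435/606241435442 ≈ 458.00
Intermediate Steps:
n(g) = g**2
v(c) = -4 + c**2 (v(c) = -4 + c*c = -4 + c**2)
S(R) = 1/(2*(-4 + R + 16*R**4)) (S(R) = 1/(2*(R + (-4 + (R**2*(-4))**2))) = 1/(2*(R + (-4 + (-4*R**2)**2))) = 1/(2*(R + (-4 + 16*R**4))) = 1/(2*(-4 + R + 16*R**4)))
A(Y(-16)) - S(-371) = 458 - 1/(2*(-4 - 371 + 16*(-371)**4)) = 458 - 1/(2*(-4 - 371 + 16*18945044881)) = 458 - 1/(2*(-4 - 371 + 303120718096)) = 458 - 1/(2*303120717721) = 458 - 1*1/606241435442 = 458 - 1/606241435442 = 277658577432435/606241435442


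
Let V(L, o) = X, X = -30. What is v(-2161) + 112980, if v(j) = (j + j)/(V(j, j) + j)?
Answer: 247543502/2191 ≈ 1.1298e+5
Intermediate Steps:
V(L, o) = -30
v(j) = 2*j/(-30 + j) (v(j) = (j + j)/(-30 + j) = (2*j)/(-30 + j) = 2*j/(-30 + j))
v(-2161) + 112980 = 2*(-2161)/(-30 - 2161) + 112980 = 2*(-2161)/(-2191) + 112980 = 2*(-2161)*(-1/2191) + 112980 = 4322/2191 + 112980 = 247543502/2191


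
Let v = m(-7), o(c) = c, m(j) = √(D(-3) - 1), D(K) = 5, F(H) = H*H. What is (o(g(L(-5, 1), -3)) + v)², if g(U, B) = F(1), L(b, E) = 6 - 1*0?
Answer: 9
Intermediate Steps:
F(H) = H²
L(b, E) = 6 (L(b, E) = 6 + 0 = 6)
m(j) = 2 (m(j) = √(5 - 1) = √4 = 2)
g(U, B) = 1 (g(U, B) = 1² = 1)
v = 2
(o(g(L(-5, 1), -3)) + v)² = (1 + 2)² = 3² = 9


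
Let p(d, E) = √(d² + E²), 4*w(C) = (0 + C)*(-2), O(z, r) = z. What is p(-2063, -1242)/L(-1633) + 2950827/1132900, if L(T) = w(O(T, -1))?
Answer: 2950827/1132900 + 2*√5798533/1633 ≈ 5.5539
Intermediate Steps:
w(C) = -C/2 (w(C) = ((0 + C)*(-2))/4 = (C*(-2))/4 = (-2*C)/4 = -C/2)
L(T) = -T/2
p(d, E) = √(E² + d²)
p(-2063, -1242)/L(-1633) + 2950827/1132900 = √((-1242)² + (-2063)²)/((-½*(-1633))) + 2950827/1132900 = √(1542564 + 4255969)/(1633/2) + 2950827*(1/1132900) = √5798533*(2/1633) + 2950827/1132900 = 2*√5798533/1633 + 2950827/1132900 = 2950827/1132900 + 2*√5798533/1633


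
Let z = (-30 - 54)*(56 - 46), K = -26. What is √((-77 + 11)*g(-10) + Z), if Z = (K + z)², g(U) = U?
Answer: 2*√187654 ≈ 866.38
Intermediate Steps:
z = -840 (z = -84*10 = -840)
Z = 749956 (Z = (-26 - 840)² = (-866)² = 749956)
√((-77 + 11)*g(-10) + Z) = √((-77 + 11)*(-10) + 749956) = √(-66*(-10) + 749956) = √(660 + 749956) = √750616 = 2*√187654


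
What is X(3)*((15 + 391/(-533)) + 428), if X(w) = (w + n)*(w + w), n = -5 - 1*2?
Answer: -5657472/533 ≈ -10614.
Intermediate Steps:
n = -7 (n = -5 - 2 = -7)
X(w) = 2*w*(-7 + w) (X(w) = (w - 7)*(w + w) = (-7 + w)*(2*w) = 2*w*(-7 + w))
X(3)*((15 + 391/(-533)) + 428) = (2*3*(-7 + 3))*((15 + 391/(-533)) + 428) = (2*3*(-4))*((15 + 391*(-1/533)) + 428) = -24*((15 - 391/533) + 428) = -24*(7604/533 + 428) = -24*235728/533 = -5657472/533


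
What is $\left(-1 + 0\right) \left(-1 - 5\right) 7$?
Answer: $42$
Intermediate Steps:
$\left(-1 + 0\right) \left(-1 - 5\right) 7 = - \left(-6\right) 7 = \left(-1\right) \left(-42\right) = 42$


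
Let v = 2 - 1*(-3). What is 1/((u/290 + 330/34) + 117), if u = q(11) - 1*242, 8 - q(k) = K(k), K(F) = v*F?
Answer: 4930/619747 ≈ 0.0079549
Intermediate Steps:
v = 5 (v = 2 + 3 = 5)
K(F) = 5*F
q(k) = 8 - 5*k
u = -289 (u = (8 - 5*11) - 1*242 = (8 - 55) - 242 = -47 - 242 = -289)
1/((u/290 + 330/34) + 117) = 1/((-289/290 + 330/34) + 117) = 1/((-289*1/290 + 330*(1/34)) + 117) = 1/((-289/290 + 165/17) + 117) = 1/(42937/4930 + 117) = 1/(619747/4930) = 4930/619747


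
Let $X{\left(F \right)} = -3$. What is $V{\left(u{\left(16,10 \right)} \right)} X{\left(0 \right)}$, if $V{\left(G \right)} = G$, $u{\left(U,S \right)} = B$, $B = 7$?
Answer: $-21$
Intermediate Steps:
$u{\left(U,S \right)} = 7$
$V{\left(u{\left(16,10 \right)} \right)} X{\left(0 \right)} = 7 \left(-3\right) = -21$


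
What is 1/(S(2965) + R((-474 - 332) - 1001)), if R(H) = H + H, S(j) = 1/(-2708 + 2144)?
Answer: -564/2038297 ≈ -0.00027670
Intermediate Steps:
S(j) = -1/564 (S(j) = 1/(-564) = -1/564)
R(H) = 2*H
1/(S(2965) + R((-474 - 332) - 1001)) = 1/(-1/564 + 2*((-474 - 332) - 1001)) = 1/(-1/564 + 2*(-806 - 1001)) = 1/(-1/564 + 2*(-1807)) = 1/(-1/564 - 3614) = 1/(-2038297/564) = -564/2038297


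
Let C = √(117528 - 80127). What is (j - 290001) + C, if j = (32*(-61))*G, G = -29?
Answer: -233393 + √37401 ≈ -2.3320e+5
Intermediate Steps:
j = 56608 (j = (32*(-61))*(-29) = -1952*(-29) = 56608)
C = √37401 ≈ 193.39
(j - 290001) + C = (56608 - 290001) + √37401 = -233393 + √37401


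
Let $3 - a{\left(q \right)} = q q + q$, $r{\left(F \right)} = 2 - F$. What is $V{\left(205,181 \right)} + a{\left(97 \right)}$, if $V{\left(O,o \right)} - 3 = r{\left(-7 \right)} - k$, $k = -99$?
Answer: $-9392$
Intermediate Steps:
$a{\left(q \right)} = 3 - q - q^{2}$ ($a{\left(q \right)} = 3 - \left(q q + q\right) = 3 - \left(q^{2} + q\right) = 3 - \left(q + q^{2}\right) = 3 - q - q^{2}$)
$V{\left(O,o \right)} = 111$ ($V{\left(O,o \right)} = 3 + \left(\left(2 - -7\right) - -99\right) = 3 + \left(\left(2 + 7\right) + 99\right) = 3 + \left(9 + 99\right) = 3 + 108 = 111$)
$V{\left(205,181 \right)} + a{\left(97 \right)} = 111 - 9503 = -9392$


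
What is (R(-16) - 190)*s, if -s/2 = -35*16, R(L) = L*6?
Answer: -320320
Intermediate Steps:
R(L) = 6*L
s = 1120 (s = -(-70)*16 = -2*(-560) = 1120)
(R(-16) - 190)*s = (6*(-16) - 190)*1120 = (-96 - 190)*1120 = -286*1120 = -320320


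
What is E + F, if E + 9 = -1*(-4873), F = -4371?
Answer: 493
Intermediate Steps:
E = 4864 (E = -9 - 1*(-4873) = -9 + 4873 = 4864)
E + F = 4864 - 4371 = 493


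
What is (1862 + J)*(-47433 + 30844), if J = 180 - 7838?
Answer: 96149844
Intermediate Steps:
J = -7658
(1862 + J)*(-47433 + 30844) = (1862 - 7658)*(-47433 + 30844) = -5796*(-16589) = 96149844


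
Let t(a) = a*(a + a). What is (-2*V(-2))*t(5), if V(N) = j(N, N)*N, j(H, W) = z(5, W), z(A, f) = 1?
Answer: 200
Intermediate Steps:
j(H, W) = 1
t(a) = 2*a² (t(a) = a*(2*a) = 2*a²)
V(N) = N (V(N) = 1*N = N)
(-2*V(-2))*t(5) = (-2*(-2))*(2*5²) = 4*(2*25) = 4*50 = 200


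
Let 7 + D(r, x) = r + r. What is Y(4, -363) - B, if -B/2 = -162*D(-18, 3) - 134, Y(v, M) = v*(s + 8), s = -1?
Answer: 13692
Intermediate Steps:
Y(v, M) = 7*v (Y(v, M) = v*(-1 + 8) = v*7 = 7*v)
D(r, x) = -7 + 2*r (D(r, x) = -7 + (r + r) = -7 + 2*r)
B = -13664 (B = -2*(-162*(-7 + 2*(-18)) - 134) = -2*(-162*(-7 - 36) - 134) = -2*(-162*(-43) - 134) = -2*(6966 - 134) = -2*6832 = -13664)
Y(4, -363) - B = 7*4 - 1*(-13664) = 28 + 13664 = 13692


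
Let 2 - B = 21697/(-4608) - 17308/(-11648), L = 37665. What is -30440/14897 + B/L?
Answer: -3101525190047/1517955199488 ≈ -2.0432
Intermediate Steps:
B = 2189995/419328 (B = 2 - (21697/(-4608) - 17308/(-11648)) = 2 - (21697*(-1/4608) - 17308*(-1/11648)) = 2 - (-21697/4608 + 4327/2912) = 2 - 1*(-1351339/419328) = 2 + 1351339/419328 = 2189995/419328 ≈ 5.2226)
-30440/14897 + B/L = -30440/14897 + (2189995/419328)/37665 = -30440*1/14897 + (2189995/419328)*(1/37665) = -30440/14897 + 14129/101896704 = -3101525190047/1517955199488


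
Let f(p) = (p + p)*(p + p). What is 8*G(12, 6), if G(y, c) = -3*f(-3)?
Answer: -864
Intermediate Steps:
f(p) = 4*p² (f(p) = (2*p)*(2*p) = 4*p²)
G(y, c) = -108 (G(y, c) = -12*(-3)² = -12*9 = -3*36 = -108)
8*G(12, 6) = 8*(-108) = -864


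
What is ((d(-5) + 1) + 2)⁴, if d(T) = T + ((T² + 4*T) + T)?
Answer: 16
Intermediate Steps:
d(T) = T² + 6*T (d(T) = T + (T² + 5*T) = T² + 6*T)
((d(-5) + 1) + 2)⁴ = ((-5*(6 - 5) + 1) + 2)⁴ = ((-5*1 + 1) + 2)⁴ = ((-5 + 1) + 2)⁴ = (-4 + 2)⁴ = (-2)⁴ = 16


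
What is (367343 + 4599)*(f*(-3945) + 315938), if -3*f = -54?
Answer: 91099010176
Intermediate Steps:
f = 18 (f = -⅓*(-54) = 18)
(367343 + 4599)*(f*(-3945) + 315938) = (367343 + 4599)*(18*(-3945) + 315938) = 371942*(-71010 + 315938) = 371942*244928 = 91099010176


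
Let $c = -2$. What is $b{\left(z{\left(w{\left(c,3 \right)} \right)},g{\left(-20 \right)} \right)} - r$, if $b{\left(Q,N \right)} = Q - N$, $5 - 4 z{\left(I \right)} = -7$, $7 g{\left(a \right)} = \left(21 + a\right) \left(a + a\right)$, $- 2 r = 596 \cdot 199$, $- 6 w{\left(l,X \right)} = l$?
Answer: $\frac{415175}{7} \approx 59311.0$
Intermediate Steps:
$w{\left(l,X \right)} = - \frac{l}{6}$
$r = -59302$ ($r = - \frac{596 \cdot 199}{2} = \left(- \frac{1}{2}\right) 118604 = -59302$)
$g{\left(a \right)} = \frac{2 a \left(21 + a\right)}{7}$ ($g{\left(a \right)} = \frac{\left(21 + a\right) \left(a + a\right)}{7} = \frac{\left(21 + a\right) 2 a}{7} = \frac{2 a \left(21 + a\right)}{7}$)
$z{\left(I \right)} = 3$ ($z{\left(I \right)} = \frac{5}{4} - - \frac{7}{4} = \frac{5}{4} + \frac{7}{4} = 3$)
$b{\left(z{\left(w{\left(c,3 \right)} \right)},g{\left(-20 \right)} \right)} - r = \left(3 - \frac{2}{7} \left(-20\right) \left(21 - 20\right)\right) - -59302 = \left(3 - \frac{2}{7} \left(-20\right) 1\right) + 59302 = \left(3 - - \frac{40}{7}\right) + 59302 = \left(3 + \frac{40}{7}\right) + 59302 = \frac{61}{7} + 59302 = \frac{415175}{7}$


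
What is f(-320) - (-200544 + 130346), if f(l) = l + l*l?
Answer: 172278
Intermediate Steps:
f(l) = l + l²
f(-320) - (-200544 + 130346) = -320*(1 - 320) - (-200544 + 130346) = -320*(-319) - 1*(-70198) = 102080 + 70198 = 172278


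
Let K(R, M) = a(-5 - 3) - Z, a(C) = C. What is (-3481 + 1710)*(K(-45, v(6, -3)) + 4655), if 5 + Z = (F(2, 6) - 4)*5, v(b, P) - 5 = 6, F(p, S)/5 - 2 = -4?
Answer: -8362662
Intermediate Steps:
F(p, S) = -10 (F(p, S) = 10 + 5*(-4) = 10 - 20 = -10)
v(b, P) = 11 (v(b, P) = 5 + 6 = 11)
Z = -75 (Z = -5 + (-10 - 4)*5 = -5 - 14*5 = -5 - 70 = -75)
K(R, M) = 67 (K(R, M) = (-5 - 3) - 1*(-75) = -8 + 75 = 67)
(-3481 + 1710)*(K(-45, v(6, -3)) + 4655) = (-3481 + 1710)*(67 + 4655) = -1771*4722 = -8362662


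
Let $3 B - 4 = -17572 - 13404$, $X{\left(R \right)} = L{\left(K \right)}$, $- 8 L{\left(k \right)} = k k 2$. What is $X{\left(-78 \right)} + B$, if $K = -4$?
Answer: $-10328$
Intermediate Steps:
$L{\left(k \right)} = - \frac{k^{2}}{4}$ ($L{\left(k \right)} = - \frac{k k 2}{8} = - \frac{k^{2} \cdot 2}{8} = - \frac{2 k^{2}}{8} = - \frac{k^{2}}{4}$)
$X{\left(R \right)} = -4$ ($X{\left(R \right)} = - \frac{\left(-4\right)^{2}}{4} = \left(- \frac{1}{4}\right) 16 = -4$)
$B = -10324$ ($B = \frac{4}{3} + \frac{-17572 - 13404}{3} = \frac{4}{3} + \frac{1}{3} \left(-30976\right) = \frac{4}{3} - \frac{30976}{3} = -10324$)
$X{\left(-78 \right)} + B = -4 - 10324 = -10328$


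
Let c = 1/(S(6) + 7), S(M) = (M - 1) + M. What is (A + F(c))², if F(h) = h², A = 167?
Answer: 2927783881/104976 ≈ 27890.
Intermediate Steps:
S(M) = -1 + 2*M (S(M) = (-1 + M) + M = -1 + 2*M)
c = 1/18 (c = 1/((-1 + 2*6) + 7) = 1/((-1 + 12) + 7) = 1/(11 + 7) = 1/18 ≈ 0.055556)
(A + F(c))² = (167 + (1/18)²)² = (167 + 1/324)² = (54109/324)² = 2927783881/104976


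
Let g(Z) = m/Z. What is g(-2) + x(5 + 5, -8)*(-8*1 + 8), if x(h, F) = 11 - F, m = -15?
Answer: 15/2 ≈ 7.5000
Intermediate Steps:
g(Z) = -15/Z
g(-2) + x(5 + 5, -8)*(-8*1 + 8) = -15/(-2) + (11 - 1*(-8))*(-8*1 + 8) = -15*(-½) + (11 + 8)*(-8 + 8) = 15/2 + 19*0 = 15/2 + 0 = 15/2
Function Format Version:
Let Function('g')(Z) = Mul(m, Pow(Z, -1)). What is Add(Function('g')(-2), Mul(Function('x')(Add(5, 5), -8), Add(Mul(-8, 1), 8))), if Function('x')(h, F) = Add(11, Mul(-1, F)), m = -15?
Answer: Rational(15, 2) ≈ 7.5000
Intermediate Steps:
Function('g')(Z) = Mul(-15, Pow(Z, -1))
Add(Function('g')(-2), Mul(Function('x')(Add(5, 5), -8), Add(Mul(-8, 1), 8))) = Add(Mul(-15, Pow(-2, -1)), Mul(Add(11, Mul(-1, -8)), Add(Mul(-8, 1), 8))) = Add(Mul(-15, Rational(-1, 2)), Mul(Add(11, 8), Add(-8, 8))) = Add(Rational(15, 2), Mul(19, 0)) = Add(Rational(15, 2), 0) = Rational(15, 2)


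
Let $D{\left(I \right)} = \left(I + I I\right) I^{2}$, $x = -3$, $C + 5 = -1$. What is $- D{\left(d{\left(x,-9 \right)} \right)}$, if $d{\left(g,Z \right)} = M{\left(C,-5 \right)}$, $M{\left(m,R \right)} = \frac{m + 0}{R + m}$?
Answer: $- \frac{3672}{14641} \approx -0.2508$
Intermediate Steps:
$C = -6$ ($C = -5 - 1 = -6$)
$M{\left(m,R \right)} = \frac{m}{R + m}$
$d{\left(g,Z \right)} = \frac{6}{11}$ ($d{\left(g,Z \right)} = - \frac{6}{-5 - 6} = - \frac{6}{-11} = \left(-6\right) \left(- \frac{1}{11}\right) = \frac{6}{11}$)
$D{\left(I \right)} = I^{2} \left(I + I^{2}\right)$ ($D{\left(I \right)} = \left(I + I^{2}\right) I^{2} = I^{2} \left(I + I^{2}\right)$)
$- D{\left(d{\left(x,-9 \right)} \right)} = - \left(\frac{6}{11}\right)^{3} \left(1 + \frac{6}{11}\right) = - \frac{216 \cdot 17}{1331 \cdot 11} = \left(-1\right) \frac{3672}{14641} = - \frac{3672}{14641}$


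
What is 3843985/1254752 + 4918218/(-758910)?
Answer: -542317535931/158707306720 ≈ -3.4171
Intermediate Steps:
3843985/1254752 + 4918218/(-758910) = 3843985*(1/1254752) + 4918218*(-1/758910) = 3843985/1254752 - 819703/126485 = -542317535931/158707306720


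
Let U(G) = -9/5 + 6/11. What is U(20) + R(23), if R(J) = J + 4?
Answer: 1416/55 ≈ 25.745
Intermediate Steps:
U(G) = -69/55 (U(G) = -9*1/5 + 6*(1/11) = -9/5 + 6/11 = -69/55)
R(J) = 4 + J
U(20) + R(23) = -69/55 + (4 + 23) = -69/55 + 27 = 1416/55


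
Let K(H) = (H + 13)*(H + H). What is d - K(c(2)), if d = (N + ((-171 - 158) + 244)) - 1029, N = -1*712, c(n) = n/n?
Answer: -1854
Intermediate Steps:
c(n) = 1
N = -712
K(H) = 2*H*(13 + H) (K(H) = (13 + H)*(2*H) = 2*H*(13 + H))
d = -1826 (d = (-712 + ((-171 - 158) + 244)) - 1029 = (-712 + (-329 + 244)) - 1029 = (-712 - 85) - 1029 = -797 - 1029 = -1826)
d - K(c(2)) = -1826 - 2*(13 + 1) = -1826 - 2*14 = -1826 - 1*28 = -1826 - 28 = -1854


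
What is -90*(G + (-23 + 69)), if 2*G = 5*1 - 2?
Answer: -4275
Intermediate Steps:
G = 3/2 (G = (5*1 - 2)/2 = (5 - 2)/2 = (½)*3 = 3/2 ≈ 1.5000)
-90*(G + (-23 + 69)) = -90*(3/2 + (-23 + 69)) = -90*(3/2 + 46) = -90*95/2 = -4275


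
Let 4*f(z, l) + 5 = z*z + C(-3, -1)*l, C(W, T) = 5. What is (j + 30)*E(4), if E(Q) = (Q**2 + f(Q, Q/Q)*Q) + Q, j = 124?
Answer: 5544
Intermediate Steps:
f(z, l) = -5/4 + z**2/4 + 5*l/4 (f(z, l) = -5/4 + (z*z + 5*l)/4 = -5/4 + (z**2 + 5*l)/4 = -5/4 + (z**2/4 + 5*l/4) = -5/4 + z**2/4 + 5*l/4)
E(Q) = Q + Q**2 + Q**3/4 (E(Q) = (Q**2 + (-5/4 + Q**2/4 + 5*(Q/Q)/4)*Q) + Q = (Q**2 + (-5/4 + Q**2/4 + (5/4)*1)*Q) + Q = (Q**2 + (-5/4 + Q**2/4 + 5/4)*Q) + Q = (Q**2 + (Q**2/4)*Q) + Q = (Q**2 + Q**3/4) + Q = Q + Q**2 + Q**3/4)
(j + 30)*E(4) = (124 + 30)*(4*(1 + 4 + (1/4)*4**2)) = 154*(4*(1 + 4 + (1/4)*16)) = 154*(4*(1 + 4 + 4)) = 154*(4*9) = 154*36 = 5544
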